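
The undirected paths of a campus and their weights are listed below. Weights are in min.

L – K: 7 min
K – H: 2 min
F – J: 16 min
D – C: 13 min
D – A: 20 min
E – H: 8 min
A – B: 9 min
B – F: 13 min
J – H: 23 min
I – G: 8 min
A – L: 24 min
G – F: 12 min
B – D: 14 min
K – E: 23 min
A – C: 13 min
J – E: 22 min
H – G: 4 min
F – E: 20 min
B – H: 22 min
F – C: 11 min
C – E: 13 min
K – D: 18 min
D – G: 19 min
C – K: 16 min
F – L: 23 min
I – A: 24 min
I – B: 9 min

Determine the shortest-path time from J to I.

35 min

Settle nodes by increasing distance from J:
J: 0
F: 16  (via J)
E: 22  (via J)
H: 23  (via J)
K: 25  (via H)
C: 27  (via F)
G: 27  (via H)
B: 29  (via F)
L: 32  (via K)
I: 35  (via G)
Shortest route: J–H–G–I = 35 min.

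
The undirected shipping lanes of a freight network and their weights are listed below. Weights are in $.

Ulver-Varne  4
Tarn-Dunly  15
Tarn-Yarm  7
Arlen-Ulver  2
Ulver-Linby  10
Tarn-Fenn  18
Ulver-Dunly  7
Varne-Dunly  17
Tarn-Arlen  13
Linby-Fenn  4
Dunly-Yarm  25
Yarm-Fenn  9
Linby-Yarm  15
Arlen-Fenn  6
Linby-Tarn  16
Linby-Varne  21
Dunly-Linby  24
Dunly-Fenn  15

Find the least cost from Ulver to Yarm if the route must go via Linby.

Shortest Ulver→Linby: Ulver–Linby = 10
Best Linby to Yarm: Linby–Fenn–Yarm costing 13
Total via Linby: 10 + 13 = $23.

$23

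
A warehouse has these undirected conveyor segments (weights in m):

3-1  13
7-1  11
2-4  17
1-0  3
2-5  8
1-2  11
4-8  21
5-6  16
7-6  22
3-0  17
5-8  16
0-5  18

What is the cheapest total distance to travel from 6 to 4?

Running Dijkstra from 6:
6: 0
5: 16  (via 6)
7: 22  (via 6)
2: 24  (via 5)
8: 32  (via 5)
1: 33  (via 7)
0: 34  (via 5)
4: 41  (via 2)
Shortest route: 6–5–2–4 = 41 m.

41 m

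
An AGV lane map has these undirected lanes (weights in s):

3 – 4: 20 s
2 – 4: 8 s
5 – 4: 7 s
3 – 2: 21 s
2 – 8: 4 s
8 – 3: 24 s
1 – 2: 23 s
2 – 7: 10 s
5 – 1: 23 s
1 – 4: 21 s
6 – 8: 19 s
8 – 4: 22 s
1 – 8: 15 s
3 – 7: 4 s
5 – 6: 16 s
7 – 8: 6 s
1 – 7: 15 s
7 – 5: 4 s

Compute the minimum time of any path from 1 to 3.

19 s

Candidate routes:
1 - 7 - 3: 15+4 = 19
1 - 5 - 7 - 3: 23+4+4 = 31
1 - 8 - 7 - 3: 15+6+4 = 25
Cheapest is 1 - 7 - 3 at 19 s.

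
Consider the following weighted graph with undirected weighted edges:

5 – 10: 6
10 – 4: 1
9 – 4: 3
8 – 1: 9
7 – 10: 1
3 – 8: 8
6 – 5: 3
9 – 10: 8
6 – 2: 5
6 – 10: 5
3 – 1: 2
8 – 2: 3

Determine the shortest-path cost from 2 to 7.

Candidate routes:
2–6–10–7: 5+5+1 = 11
2–6–5–10–7: 5+3+6+1 = 15
Cheapest is 2–6–10–7 at 11.

11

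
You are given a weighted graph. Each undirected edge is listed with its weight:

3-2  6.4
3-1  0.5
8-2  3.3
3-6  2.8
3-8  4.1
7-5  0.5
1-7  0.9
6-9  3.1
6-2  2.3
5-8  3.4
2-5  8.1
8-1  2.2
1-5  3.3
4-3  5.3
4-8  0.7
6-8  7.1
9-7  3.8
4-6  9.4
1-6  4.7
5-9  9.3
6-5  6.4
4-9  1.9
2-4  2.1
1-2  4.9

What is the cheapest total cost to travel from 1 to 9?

4.7

Running Dijkstra from 1:
1: 0
3: 0.5  (via 1)
7: 0.9  (via 1)
5: 1.4  (via 7)
8: 2.2  (via 1)
4: 2.9  (via 8)
6: 3.3  (via 3)
9: 4.7  (via 7)
Shortest route: 1 → 7 → 9 = 4.7.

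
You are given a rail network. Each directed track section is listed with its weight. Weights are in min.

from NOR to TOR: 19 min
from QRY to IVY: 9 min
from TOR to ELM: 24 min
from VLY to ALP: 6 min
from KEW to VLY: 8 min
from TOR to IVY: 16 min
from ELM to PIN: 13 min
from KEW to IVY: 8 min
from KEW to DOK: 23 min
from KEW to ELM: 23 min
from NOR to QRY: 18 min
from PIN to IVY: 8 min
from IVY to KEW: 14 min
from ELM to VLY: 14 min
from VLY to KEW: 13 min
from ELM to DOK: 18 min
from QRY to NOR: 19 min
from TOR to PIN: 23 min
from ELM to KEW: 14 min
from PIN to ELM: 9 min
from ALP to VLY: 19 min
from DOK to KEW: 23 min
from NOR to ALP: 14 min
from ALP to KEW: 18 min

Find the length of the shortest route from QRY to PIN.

Enumerating some paths:
QRY–IVY–KEW–ELM–PIN: 9+14+23+13 = 59
QRY–NOR–TOR–ELM–PIN: 19+19+24+13 = 75
QRY–NOR–TOR–PIN: 19+19+23 = 61
Cheapest is QRY–IVY–KEW–ELM–PIN at 59 min.

59 min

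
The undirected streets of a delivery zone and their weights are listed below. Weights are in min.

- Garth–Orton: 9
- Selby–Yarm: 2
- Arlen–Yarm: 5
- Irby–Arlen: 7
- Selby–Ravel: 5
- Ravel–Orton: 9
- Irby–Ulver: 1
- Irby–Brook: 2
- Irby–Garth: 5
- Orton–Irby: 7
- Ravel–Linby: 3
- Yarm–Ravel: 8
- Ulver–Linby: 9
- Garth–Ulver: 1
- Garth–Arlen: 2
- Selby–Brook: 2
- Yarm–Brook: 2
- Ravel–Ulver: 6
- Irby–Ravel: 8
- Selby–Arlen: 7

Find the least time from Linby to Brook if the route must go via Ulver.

Shortest Linby→Ulver: Linby → Ulver = 9
Shortest Ulver→Brook: Ulver → Irby → Brook = 3
Total via Ulver: 9 + 3 = 12 min.

12 min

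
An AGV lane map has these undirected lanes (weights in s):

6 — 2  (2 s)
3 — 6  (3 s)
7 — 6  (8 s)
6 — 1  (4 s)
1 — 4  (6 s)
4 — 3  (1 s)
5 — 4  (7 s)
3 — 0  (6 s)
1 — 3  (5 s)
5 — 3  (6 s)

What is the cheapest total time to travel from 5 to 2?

11 s

Shortest distances from 5:
5: 0
3: 6  (via 5)
4: 7  (via 5)
6: 9  (via 3)
1: 11  (via 3)
2: 11  (via 6)
Shortest route: 5 → 3 → 6 → 2 = 11 s.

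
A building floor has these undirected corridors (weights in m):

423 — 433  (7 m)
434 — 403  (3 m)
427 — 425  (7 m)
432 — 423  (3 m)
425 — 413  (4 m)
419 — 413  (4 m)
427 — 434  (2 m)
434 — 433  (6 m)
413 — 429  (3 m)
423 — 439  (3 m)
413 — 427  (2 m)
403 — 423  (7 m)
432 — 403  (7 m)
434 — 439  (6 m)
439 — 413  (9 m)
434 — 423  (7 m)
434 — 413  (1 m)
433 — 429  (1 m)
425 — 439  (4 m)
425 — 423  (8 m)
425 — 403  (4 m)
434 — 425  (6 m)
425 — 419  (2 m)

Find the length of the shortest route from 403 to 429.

7 m

Compare a few routes:
403 - 434 - 413 - 429: 3+1+3 = 7
403 - 434 - 427 - 413 - 429: 3+2+2+3 = 10
The minimum is 7 m via 403 - 434 - 413 - 429.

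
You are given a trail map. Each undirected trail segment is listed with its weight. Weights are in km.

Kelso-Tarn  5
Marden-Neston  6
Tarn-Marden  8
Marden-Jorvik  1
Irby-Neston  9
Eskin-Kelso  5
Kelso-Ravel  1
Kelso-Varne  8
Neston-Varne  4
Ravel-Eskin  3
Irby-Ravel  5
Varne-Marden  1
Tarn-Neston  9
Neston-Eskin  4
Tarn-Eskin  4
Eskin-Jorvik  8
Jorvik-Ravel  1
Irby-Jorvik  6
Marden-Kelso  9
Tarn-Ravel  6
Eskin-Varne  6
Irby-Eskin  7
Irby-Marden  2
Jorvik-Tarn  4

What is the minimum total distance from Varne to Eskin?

6 km

Compare a few routes:
Varne–Eskin: 6 = 6
Varne–Marden–Jorvik–Ravel–Kelso–Eskin: 1+1+1+1+5 = 9
Varne–Neston–Eskin: 4+4 = 8
Cheapest is Varne–Eskin at 6 km.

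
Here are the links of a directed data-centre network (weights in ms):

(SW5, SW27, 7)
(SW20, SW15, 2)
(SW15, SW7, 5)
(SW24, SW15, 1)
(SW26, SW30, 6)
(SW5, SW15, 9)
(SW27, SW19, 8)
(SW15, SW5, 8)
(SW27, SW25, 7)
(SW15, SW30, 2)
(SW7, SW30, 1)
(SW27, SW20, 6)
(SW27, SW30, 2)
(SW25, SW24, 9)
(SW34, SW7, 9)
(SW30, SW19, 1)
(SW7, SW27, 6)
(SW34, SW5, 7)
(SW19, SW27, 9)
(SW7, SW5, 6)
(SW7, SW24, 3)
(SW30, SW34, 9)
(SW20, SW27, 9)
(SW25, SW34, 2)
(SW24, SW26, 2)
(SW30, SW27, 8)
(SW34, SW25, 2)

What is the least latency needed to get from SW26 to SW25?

Shortest distances from SW26:
SW26: 0
SW30: 6  (via SW26)
SW19: 7  (via SW30)
SW27: 14  (via SW30)
SW34: 15  (via SW30)
SW25: 17  (via SW34)
Shortest route: SW26 → SW30 → SW34 → SW25 = 17 ms.

17 ms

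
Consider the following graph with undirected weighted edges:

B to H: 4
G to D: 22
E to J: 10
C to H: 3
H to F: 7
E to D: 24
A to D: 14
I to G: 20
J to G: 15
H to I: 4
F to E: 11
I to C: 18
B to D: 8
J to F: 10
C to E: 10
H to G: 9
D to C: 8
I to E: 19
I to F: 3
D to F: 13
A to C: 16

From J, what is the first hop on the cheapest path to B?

F

Candidate routes:
J–F–H–B: 10+7+4 = 21
J–E–C–H–B: 10+10+3+4 = 27
The minimum is 21 via J–F–H–B.
So from J the first move is to F.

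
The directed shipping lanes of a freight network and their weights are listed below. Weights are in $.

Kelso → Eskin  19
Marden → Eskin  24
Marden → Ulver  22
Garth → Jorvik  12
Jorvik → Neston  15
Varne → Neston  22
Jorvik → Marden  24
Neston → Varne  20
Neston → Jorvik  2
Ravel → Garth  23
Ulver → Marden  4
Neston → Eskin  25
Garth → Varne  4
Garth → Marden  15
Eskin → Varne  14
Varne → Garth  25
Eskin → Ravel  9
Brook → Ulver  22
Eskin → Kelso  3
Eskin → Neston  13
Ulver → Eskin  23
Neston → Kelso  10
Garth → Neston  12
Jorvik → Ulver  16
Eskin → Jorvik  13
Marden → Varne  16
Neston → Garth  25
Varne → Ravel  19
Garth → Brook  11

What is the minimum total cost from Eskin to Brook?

Candidate routes:
Eskin - Jorvik - Neston - Garth - Brook: 13+15+25+11 = 64
Eskin - Neston - Garth - Brook: 13+25+11 = 49
Eskin - Varne - Garth - Brook: 14+25+11 = 50
Eskin - Ravel - Garth - Brook: 9+23+11 = 43
The minimum is $43 via Eskin - Ravel - Garth - Brook.

$43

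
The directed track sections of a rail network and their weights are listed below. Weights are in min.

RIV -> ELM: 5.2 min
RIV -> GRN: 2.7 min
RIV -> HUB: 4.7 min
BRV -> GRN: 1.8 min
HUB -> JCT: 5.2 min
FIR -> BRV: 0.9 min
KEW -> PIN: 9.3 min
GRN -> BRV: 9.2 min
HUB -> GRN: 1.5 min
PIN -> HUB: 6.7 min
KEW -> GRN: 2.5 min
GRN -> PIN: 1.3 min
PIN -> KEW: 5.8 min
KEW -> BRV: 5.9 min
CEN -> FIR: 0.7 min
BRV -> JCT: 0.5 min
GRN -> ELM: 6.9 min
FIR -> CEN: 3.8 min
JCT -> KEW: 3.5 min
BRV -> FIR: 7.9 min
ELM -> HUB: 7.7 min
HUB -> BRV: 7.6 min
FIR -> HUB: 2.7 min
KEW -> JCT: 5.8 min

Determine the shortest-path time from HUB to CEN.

Shortest distances from HUB:
HUB: 0
GRN: 1.5  (via HUB)
PIN: 2.8  (via GRN)
JCT: 5.2  (via HUB)
BRV: 7.6  (via HUB)
ELM: 8.4  (via GRN)
KEW: 8.6  (via PIN)
FIR: 15.5  (via BRV)
CEN: 19.3  (via FIR)
Shortest route: HUB → BRV → FIR → CEN = 19.3 min.

19.3 min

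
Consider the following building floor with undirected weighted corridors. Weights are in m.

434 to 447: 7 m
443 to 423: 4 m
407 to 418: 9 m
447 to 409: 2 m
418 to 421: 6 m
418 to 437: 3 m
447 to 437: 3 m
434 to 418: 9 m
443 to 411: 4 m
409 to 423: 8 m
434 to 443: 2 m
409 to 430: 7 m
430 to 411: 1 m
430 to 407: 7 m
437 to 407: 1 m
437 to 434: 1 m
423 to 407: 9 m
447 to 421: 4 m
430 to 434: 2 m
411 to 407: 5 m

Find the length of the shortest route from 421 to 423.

Enumerating some paths:
421–447–409–423: 4+2+8 = 14
421–418–437–434–443–423: 6+3+1+2+4 = 16
The minimum is 14 m via 421–447–409–423.

14 m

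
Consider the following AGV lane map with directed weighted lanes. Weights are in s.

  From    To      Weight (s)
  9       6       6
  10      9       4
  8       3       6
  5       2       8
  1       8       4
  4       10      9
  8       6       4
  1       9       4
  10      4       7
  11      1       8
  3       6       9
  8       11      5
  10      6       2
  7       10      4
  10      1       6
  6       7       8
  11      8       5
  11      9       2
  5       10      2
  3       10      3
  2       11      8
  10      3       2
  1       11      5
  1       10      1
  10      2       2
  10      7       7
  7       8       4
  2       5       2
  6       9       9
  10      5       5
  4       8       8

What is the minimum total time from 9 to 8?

Shortest distances from 9:
9: 0
6: 6  (via 9)
7: 14  (via 6)
8: 18  (via 7)
Shortest route: 9 → 6 → 7 → 8 = 18 s.

18 s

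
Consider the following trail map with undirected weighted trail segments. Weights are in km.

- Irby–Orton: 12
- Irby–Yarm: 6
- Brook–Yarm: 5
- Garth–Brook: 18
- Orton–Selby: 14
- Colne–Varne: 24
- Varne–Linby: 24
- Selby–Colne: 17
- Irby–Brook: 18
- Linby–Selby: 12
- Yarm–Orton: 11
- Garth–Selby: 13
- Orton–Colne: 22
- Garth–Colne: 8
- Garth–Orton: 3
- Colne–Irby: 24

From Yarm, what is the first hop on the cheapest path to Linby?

Orton

Enumerating some paths:
Yarm → Orton → Selby → Linby: 11+14+12 = 37
Yarm → Orton → Garth → Selby → Linby: 11+3+13+12 = 39
Cheapest is Yarm → Orton → Selby → Linby at 37 km.
So from Yarm the first move is to Orton.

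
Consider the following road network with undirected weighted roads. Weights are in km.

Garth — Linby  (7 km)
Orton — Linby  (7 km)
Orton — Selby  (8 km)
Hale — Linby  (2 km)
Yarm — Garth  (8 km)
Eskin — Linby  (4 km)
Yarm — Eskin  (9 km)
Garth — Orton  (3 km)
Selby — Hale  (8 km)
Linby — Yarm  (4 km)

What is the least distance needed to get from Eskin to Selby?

14 km

Candidate routes:
Eskin - Linby - Orton - Selby: 4+7+8 = 19
Eskin - Linby - Hale - Selby: 4+2+8 = 14
The minimum is 14 km via Eskin - Linby - Hale - Selby.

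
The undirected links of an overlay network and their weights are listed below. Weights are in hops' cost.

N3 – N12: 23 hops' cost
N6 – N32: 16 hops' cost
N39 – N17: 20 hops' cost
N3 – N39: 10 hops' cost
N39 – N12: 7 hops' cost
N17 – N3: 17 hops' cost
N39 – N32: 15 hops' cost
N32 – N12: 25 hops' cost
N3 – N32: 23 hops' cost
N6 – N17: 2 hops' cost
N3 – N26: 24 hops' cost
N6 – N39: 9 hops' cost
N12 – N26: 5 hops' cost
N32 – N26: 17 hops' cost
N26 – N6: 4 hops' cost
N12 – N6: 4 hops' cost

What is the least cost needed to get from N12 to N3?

17 hops' cost

Running Dijkstra from N12:
N12: 0
N6: 4  (via N12)
N26: 5  (via N12)
N17: 6  (via N6)
N39: 7  (via N12)
N3: 17  (via N39)
Shortest route: N12 → N39 → N3 = 17 hops' cost.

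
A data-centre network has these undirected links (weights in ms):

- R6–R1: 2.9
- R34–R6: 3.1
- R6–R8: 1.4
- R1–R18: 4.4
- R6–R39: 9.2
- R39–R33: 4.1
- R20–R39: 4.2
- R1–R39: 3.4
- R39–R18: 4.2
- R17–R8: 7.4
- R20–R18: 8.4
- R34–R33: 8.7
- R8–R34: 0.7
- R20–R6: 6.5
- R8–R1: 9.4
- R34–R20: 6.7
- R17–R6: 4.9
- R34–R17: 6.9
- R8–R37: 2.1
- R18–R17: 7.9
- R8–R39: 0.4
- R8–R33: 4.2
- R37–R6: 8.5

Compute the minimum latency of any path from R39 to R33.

4.1 ms

Compare a few routes:
R39 - R8 - R33: 0.4+4.2 = 4.6
R39 - R33: 4.1 = 4.1
Cheapest is R39 - R33 at 4.1 ms.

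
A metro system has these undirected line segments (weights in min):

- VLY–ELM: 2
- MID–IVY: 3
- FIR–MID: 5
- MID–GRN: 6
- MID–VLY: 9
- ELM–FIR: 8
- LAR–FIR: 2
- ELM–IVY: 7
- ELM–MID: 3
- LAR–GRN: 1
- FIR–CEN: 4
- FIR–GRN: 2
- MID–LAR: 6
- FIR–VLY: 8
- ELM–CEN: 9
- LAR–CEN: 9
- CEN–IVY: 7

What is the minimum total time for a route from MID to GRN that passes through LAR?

7 min

Shortest MID→LAR: MID–LAR = 6
Shortest LAR→GRN: LAR–GRN = 1
Total via LAR: 6 + 1 = 7 min.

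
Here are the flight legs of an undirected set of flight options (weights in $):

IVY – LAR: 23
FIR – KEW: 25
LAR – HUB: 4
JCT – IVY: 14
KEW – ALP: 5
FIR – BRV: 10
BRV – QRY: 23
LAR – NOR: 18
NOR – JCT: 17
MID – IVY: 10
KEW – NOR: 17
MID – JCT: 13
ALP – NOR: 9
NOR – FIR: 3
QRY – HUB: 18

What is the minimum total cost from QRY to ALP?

Enumerating some paths:
QRY–HUB–LAR–NOR–ALP: 18+4+18+9 = 49
QRY–HUB–LAR–NOR–KEW–ALP: 18+4+18+17+5 = 62
QRY–BRV–FIR–NOR–KEW–ALP: 23+10+3+17+5 = 58
QRY–BRV–FIR–NOR–ALP: 23+10+3+9 = 45
Cheapest is QRY–BRV–FIR–NOR–ALP at $45.

$45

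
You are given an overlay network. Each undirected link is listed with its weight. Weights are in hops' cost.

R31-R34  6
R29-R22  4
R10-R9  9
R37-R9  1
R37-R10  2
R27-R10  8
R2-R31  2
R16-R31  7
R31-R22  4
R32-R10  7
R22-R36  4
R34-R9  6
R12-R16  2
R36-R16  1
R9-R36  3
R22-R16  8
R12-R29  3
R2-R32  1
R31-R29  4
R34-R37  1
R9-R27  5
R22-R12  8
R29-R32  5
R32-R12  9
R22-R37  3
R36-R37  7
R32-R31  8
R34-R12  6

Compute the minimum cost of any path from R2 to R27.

Enumerating some paths:
R2 → R32 → R10 → R27: 1+7+8 = 16
R2 → R31 → R22 → R37 → R9 → R27: 2+4+3+1+5 = 15
The minimum is 15 hops' cost via R2 → R31 → R22 → R37 → R9 → R27.

15 hops' cost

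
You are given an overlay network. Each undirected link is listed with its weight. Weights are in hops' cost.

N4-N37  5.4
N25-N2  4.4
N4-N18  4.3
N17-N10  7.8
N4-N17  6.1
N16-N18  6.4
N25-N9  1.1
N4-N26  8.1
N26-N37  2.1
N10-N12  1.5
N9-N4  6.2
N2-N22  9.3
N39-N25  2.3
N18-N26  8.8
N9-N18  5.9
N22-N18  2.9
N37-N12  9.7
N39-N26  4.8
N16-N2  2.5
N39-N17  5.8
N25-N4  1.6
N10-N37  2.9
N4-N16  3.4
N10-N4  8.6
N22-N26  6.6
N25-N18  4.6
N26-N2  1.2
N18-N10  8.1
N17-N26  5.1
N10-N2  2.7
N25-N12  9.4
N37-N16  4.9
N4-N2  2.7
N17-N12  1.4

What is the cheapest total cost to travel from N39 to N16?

7.3 hops' cost

Settle nodes by increasing distance from N39:
N39: 0
N25: 2.3  (via N39)
N9: 3.4  (via N25)
N4: 3.9  (via N25)
N26: 4.8  (via N39)
N17: 5.8  (via N39)
N2: 6  (via N26)
N18: 6.9  (via N25)
N37: 6.9  (via N26)
N12: 7.2  (via N17)
N16: 7.3  (via N4)
Shortest route: N39–N25–N4–N16 = 7.3 hops' cost.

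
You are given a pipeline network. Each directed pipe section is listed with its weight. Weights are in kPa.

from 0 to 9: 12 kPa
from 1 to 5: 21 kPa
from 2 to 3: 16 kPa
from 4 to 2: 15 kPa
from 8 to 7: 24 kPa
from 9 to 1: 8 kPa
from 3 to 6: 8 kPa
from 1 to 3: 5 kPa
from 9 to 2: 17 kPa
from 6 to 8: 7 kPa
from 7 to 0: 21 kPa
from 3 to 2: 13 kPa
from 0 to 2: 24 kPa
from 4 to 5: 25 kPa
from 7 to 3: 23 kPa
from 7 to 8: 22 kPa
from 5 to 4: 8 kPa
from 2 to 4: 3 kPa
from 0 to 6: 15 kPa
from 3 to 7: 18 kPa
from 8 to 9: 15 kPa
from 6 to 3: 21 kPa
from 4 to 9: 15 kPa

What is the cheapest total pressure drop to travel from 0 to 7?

43 kPa

Compare a few routes:
0–9–1–3–7: 12+8+5+18 = 43
0–6–8–7: 15+7+24 = 46
The minimum is 43 kPa via 0–9–1–3–7.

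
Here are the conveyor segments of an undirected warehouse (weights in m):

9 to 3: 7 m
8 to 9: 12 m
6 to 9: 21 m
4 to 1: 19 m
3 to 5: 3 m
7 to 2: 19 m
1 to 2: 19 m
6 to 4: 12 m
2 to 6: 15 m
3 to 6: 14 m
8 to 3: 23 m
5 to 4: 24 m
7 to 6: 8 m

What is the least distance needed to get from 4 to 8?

45 m

Running Dijkstra from 4:
4: 0
6: 12  (via 4)
1: 19  (via 4)
7: 20  (via 6)
5: 24  (via 4)
3: 26  (via 6)
2: 27  (via 6)
9: 33  (via 6)
8: 45  (via 9)
Shortest route: 4–6–9–8 = 45 m.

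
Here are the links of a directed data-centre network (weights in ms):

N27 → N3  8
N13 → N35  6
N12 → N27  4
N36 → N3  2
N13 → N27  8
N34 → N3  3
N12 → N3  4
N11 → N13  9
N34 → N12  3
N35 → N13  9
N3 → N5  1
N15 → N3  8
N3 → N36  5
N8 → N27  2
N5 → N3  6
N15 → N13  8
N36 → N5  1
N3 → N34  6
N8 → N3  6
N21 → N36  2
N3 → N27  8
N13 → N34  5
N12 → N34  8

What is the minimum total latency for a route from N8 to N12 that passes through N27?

19 ms

Best N8 to N27: N8 → N27 costing 2
Best N27 to N12: N27 → N3 → N34 → N12 costing 17
Total via N27: 2 + 17 = 19 ms.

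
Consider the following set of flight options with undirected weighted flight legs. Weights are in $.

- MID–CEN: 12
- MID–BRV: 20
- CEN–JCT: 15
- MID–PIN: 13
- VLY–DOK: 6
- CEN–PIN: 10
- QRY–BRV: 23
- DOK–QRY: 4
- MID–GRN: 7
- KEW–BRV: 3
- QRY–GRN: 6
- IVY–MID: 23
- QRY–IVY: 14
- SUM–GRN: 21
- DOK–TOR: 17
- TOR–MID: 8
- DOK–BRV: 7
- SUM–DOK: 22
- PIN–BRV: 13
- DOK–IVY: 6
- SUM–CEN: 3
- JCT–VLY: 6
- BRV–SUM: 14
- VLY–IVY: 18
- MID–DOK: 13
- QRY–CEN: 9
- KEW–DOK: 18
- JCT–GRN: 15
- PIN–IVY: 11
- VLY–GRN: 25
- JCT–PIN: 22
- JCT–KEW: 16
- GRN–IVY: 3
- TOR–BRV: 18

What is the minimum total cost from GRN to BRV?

$16

Running Dijkstra from GRN:
GRN: 0
IVY: 3  (via GRN)
QRY: 6  (via GRN)
MID: 7  (via GRN)
DOK: 9  (via IVY)
PIN: 14  (via IVY)
TOR: 15  (via MID)
JCT: 15  (via GRN)
CEN: 15  (via QRY)
VLY: 15  (via DOK)
BRV: 16  (via DOK)
Shortest route: GRN–IVY–DOK–BRV = $16.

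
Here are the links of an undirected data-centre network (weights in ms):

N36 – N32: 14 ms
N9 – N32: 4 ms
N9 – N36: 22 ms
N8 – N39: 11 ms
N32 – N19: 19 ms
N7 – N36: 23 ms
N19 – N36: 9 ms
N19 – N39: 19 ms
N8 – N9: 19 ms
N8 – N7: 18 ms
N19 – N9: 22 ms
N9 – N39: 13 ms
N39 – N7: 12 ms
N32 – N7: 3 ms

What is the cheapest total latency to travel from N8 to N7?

Enumerating some paths:
N8 → N7: 18 = 18
N8 → N39 → N7: 11+12 = 23
Cheapest is N8 → N7 at 18 ms.

18 ms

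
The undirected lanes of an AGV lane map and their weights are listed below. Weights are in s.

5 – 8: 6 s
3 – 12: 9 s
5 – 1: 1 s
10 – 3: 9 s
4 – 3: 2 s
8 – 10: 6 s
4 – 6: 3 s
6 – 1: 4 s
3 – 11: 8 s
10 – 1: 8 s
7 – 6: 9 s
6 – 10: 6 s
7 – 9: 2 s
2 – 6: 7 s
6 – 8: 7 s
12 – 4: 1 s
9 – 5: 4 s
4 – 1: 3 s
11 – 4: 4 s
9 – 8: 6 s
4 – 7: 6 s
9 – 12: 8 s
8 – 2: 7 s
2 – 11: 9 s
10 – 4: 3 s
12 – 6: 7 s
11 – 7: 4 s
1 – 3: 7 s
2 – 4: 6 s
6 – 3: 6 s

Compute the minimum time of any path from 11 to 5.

8 s

Enumerating some paths:
11–7–9–5: 4+2+4 = 10
11–4–1–5: 4+3+1 = 8
11–3–4–1–5: 8+2+3+1 = 14
11–4–6–1–5: 4+3+4+1 = 12
The minimum is 8 s via 11–4–1–5.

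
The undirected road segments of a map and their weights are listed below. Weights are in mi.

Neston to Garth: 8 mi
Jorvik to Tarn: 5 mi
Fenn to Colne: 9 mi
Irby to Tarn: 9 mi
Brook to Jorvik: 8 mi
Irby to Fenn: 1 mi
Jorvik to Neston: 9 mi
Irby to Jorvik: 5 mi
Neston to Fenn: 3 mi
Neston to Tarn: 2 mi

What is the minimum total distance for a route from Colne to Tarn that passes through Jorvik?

20 mi

Best Colne to Jorvik: Colne–Fenn–Irby–Jorvik costing 15
Best Jorvik to Tarn: Jorvik–Tarn costing 5
Total via Jorvik: 15 + 5 = 20 mi.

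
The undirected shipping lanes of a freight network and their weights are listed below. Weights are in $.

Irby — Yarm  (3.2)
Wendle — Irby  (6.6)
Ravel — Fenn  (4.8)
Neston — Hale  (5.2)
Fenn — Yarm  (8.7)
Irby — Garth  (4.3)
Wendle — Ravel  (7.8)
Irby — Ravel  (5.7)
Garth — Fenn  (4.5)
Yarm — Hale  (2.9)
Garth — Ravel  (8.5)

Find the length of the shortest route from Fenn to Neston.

Shortest distances from Fenn:
Fenn: 0
Garth: 4.5  (via Fenn)
Ravel: 4.8  (via Fenn)
Yarm: 8.7  (via Fenn)
Irby: 8.8  (via Garth)
Hale: 11.6  (via Yarm)
Wendle: 12.6  (via Ravel)
Neston: 16.8  (via Hale)
Shortest route: Fenn → Yarm → Hale → Neston = $16.8.

$16.8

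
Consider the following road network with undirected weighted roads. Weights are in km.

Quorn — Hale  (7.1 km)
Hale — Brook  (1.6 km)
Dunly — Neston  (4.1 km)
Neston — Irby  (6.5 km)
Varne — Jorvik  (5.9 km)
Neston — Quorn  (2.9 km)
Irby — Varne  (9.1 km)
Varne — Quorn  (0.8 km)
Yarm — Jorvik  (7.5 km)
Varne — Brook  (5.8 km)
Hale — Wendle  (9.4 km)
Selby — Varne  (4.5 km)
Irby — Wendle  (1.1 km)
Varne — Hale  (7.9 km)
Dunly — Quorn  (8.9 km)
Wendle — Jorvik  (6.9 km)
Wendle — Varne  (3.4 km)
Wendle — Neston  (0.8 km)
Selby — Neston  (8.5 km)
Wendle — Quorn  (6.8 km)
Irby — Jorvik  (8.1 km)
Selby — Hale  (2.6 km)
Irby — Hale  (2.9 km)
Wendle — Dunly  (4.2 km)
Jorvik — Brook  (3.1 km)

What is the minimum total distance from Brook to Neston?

6.4 km

Shortest distances from Brook:
Brook: 0
Hale: 1.6  (via Brook)
Jorvik: 3.1  (via Brook)
Selby: 4.2  (via Hale)
Irby: 4.5  (via Hale)
Wendle: 5.6  (via Irby)
Varne: 5.8  (via Brook)
Neston: 6.4  (via Wendle)
Shortest route: Brook–Hale–Irby–Wendle–Neston = 6.4 km.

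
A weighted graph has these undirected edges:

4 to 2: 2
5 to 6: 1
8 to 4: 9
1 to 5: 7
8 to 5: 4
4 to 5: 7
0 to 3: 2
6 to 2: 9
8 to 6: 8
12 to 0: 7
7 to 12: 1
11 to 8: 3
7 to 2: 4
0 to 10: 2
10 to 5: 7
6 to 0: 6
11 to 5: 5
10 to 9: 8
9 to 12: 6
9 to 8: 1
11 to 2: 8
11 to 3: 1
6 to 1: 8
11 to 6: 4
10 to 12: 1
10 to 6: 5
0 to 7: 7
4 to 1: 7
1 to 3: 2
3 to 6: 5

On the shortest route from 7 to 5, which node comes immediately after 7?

12

Compare a few routes:
7 → 12 → 10 → 0 → 6 → 5: 1+1+2+6+1 = 11
7 → 12 → 9 → 8 → 5: 1+6+1+4 = 12
7 → 12 → 10 → 5: 1+1+7 = 9
7 → 12 → 10 → 6 → 5: 1+1+5+1 = 8
The minimum is 8 via 7 → 12 → 10 → 6 → 5.
So from 7 the first move is to 12.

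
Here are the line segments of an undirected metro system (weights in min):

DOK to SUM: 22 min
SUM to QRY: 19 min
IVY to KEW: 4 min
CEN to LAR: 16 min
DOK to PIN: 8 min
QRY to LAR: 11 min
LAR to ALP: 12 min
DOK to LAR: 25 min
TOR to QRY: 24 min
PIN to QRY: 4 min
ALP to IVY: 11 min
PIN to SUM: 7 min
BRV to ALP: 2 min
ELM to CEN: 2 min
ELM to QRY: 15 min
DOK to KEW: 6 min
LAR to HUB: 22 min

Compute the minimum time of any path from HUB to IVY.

Shortest distances from HUB:
HUB: 0
LAR: 22  (via HUB)
QRY: 33  (via LAR)
ALP: 34  (via LAR)
BRV: 36  (via ALP)
PIN: 37  (via QRY)
CEN: 38  (via LAR)
ELM: 40  (via CEN)
SUM: 44  (via PIN)
IVY: 45  (via ALP)
Shortest route: HUB → LAR → ALP → IVY = 45 min.

45 min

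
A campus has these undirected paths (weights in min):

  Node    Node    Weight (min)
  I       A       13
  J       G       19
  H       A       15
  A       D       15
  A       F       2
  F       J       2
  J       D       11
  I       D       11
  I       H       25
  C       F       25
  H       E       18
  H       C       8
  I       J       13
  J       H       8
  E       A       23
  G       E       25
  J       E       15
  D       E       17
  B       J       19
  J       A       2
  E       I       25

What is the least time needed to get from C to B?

35 min

Running Dijkstra from C:
C: 0
H: 8  (via C)
J: 16  (via H)
A: 18  (via J)
F: 18  (via J)
E: 26  (via H)
D: 27  (via J)
I: 29  (via J)
B: 35  (via J)
Shortest route: C–H–J–B = 35 min.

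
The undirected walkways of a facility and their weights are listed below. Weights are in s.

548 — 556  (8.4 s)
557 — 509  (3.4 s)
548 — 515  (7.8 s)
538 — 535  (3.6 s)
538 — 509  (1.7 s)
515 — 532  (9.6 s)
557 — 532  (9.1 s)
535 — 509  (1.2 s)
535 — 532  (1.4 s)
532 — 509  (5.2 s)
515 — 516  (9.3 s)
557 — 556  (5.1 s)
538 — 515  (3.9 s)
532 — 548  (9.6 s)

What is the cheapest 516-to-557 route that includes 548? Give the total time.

Shortest 516→548: 516–515–548 = 17.1
Best 548 to 557: 548–556–557 costing 13.5
Total via 548: 17.1 + 13.5 = 30.6 s.

30.6 s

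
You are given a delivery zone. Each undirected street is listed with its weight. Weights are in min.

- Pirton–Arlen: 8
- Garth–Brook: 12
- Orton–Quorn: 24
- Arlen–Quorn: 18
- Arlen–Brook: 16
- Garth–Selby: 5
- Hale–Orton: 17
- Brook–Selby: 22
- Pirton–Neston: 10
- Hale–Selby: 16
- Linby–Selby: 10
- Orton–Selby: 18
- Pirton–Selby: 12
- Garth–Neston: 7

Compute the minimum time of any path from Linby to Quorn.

48 min

Running Dijkstra from Linby:
Linby: 0
Selby: 10  (via Linby)
Garth: 15  (via Selby)
Pirton: 22  (via Selby)
Neston: 22  (via Garth)
Hale: 26  (via Selby)
Brook: 27  (via Garth)
Orton: 28  (via Selby)
Arlen: 30  (via Pirton)
Quorn: 48  (via Arlen)
Shortest route: Linby → Selby → Pirton → Arlen → Quorn = 48 min.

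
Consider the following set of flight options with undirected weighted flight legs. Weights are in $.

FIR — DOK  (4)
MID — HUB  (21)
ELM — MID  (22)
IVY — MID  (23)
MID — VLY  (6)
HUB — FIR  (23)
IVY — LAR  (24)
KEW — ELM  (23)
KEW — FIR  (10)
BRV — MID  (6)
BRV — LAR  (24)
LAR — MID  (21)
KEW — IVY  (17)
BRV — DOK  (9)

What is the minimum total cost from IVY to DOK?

Running Dijkstra from IVY:
IVY: 0
KEW: 17  (via IVY)
MID: 23  (via IVY)
LAR: 24  (via IVY)
FIR: 27  (via KEW)
BRV: 29  (via MID)
VLY: 29  (via MID)
DOK: 31  (via FIR)
Shortest route: IVY → KEW → FIR → DOK = $31.

$31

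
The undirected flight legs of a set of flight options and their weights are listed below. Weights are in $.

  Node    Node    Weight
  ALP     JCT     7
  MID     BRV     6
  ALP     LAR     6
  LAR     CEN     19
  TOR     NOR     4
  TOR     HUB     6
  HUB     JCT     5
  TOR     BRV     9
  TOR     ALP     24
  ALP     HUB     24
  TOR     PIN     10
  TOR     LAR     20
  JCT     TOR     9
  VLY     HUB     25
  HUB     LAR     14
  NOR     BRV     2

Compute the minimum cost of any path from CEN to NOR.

Shortest distances from CEN:
CEN: 0
LAR: 19  (via CEN)
ALP: 25  (via LAR)
JCT: 32  (via ALP)
HUB: 33  (via LAR)
TOR: 39  (via LAR)
NOR: 43  (via TOR)
Shortest route: CEN → LAR → TOR → NOR = $43.

$43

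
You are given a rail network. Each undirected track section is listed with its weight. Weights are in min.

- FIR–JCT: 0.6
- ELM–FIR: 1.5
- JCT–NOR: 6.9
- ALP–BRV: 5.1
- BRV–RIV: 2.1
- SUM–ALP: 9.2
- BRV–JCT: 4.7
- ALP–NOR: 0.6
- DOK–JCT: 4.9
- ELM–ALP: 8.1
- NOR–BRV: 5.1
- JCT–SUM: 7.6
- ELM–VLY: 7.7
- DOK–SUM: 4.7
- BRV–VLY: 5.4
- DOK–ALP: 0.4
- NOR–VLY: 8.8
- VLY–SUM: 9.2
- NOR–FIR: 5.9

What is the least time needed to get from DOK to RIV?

7.6 min

Settle nodes by increasing distance from DOK:
DOK: 0
ALP: 0.4  (via DOK)
NOR: 1  (via ALP)
SUM: 4.7  (via DOK)
JCT: 4.9  (via DOK)
FIR: 5.5  (via JCT)
BRV: 5.5  (via ALP)
ELM: 7  (via FIR)
RIV: 7.6  (via BRV)
Shortest route: DOK–ALP–BRV–RIV = 7.6 min.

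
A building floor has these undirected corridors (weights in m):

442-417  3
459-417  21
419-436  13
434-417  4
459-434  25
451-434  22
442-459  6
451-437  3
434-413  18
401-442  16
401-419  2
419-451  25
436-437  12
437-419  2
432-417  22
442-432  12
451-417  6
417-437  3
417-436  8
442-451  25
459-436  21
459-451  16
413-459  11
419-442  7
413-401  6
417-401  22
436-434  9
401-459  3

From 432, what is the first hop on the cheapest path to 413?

Enumerating some paths:
432–442–459–413: 12+6+11 = 29
432–442–417–437–419–401–413: 12+3+3+2+2+6 = 28
432–442–459–401–413: 12+6+3+6 = 27
Cheapest is 432–442–459–401–413 at 27 m.
So from 432 the first move is to 442.

442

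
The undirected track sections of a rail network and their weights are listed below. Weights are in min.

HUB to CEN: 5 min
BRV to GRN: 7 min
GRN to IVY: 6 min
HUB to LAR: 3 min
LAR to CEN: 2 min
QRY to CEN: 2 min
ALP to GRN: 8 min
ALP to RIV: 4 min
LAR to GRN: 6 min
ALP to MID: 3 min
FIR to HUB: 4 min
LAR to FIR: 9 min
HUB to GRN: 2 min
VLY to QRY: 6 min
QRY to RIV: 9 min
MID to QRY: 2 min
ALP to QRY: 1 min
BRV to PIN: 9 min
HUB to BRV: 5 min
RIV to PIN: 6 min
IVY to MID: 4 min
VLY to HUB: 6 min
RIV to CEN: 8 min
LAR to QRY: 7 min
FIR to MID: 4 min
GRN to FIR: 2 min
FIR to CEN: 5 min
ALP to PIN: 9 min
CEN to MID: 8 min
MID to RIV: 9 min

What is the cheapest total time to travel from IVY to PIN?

16 min

Shortest distances from IVY:
IVY: 0
MID: 4  (via IVY)
GRN: 6  (via IVY)
QRY: 6  (via MID)
ALP: 7  (via MID)
HUB: 8  (via GRN)
FIR: 8  (via MID)
CEN: 8  (via QRY)
LAR: 10  (via CEN)
RIV: 11  (via ALP)
VLY: 12  (via QRY)
BRV: 13  (via GRN)
PIN: 16  (via ALP)
Shortest route: IVY → MID → ALP → PIN = 16 min.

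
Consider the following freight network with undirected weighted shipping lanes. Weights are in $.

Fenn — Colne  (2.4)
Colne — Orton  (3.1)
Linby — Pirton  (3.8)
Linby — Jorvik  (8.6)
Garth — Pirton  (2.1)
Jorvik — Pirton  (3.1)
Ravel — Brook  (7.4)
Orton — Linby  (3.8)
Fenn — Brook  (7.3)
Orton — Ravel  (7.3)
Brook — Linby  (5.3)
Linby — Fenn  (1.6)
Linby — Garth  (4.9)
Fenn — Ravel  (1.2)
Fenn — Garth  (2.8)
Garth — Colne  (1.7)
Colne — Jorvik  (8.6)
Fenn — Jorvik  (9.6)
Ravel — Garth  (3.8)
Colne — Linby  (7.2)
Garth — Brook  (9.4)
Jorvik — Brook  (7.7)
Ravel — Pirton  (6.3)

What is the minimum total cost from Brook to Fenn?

$6.9

Compare a few routes:
Brook → Linby → Fenn: 5.3+1.6 = 6.9
Brook → Fenn: 7.3 = 7.3
Brook → Ravel → Fenn: 7.4+1.2 = 8.6
Brook → Garth → Fenn: 9.4+2.8 = 12.2
Cheapest is Brook → Linby → Fenn at $6.9.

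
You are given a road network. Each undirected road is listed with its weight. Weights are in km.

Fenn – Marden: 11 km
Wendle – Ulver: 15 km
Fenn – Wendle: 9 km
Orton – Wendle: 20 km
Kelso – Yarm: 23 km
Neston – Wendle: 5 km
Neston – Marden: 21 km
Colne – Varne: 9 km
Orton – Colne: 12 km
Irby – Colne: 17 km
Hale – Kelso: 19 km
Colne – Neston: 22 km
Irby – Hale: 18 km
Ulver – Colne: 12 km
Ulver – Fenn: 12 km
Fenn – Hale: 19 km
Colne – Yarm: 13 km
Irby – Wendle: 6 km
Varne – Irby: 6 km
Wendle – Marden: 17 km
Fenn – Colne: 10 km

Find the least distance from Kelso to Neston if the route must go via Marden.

Best Kelso to Marden: Kelso → Hale → Fenn → Marden costing 49
Shortest Marden→Neston: Marden → Neston = 21
Total via Marden: 49 + 21 = 70 km.

70 km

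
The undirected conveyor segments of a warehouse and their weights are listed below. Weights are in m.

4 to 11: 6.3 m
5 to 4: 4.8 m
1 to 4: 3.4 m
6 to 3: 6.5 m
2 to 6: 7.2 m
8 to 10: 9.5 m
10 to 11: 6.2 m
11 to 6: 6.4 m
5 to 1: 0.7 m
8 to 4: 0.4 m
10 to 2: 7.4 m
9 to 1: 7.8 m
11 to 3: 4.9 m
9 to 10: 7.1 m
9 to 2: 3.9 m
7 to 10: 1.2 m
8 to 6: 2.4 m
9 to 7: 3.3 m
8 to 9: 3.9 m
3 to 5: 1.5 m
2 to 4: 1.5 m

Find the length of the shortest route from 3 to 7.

Compare a few routes:
3–5–1–4–8–9–7: 1.5+0.7+3.4+0.4+3.9+3.3 = 13.2
3–11–10–7: 4.9+6.2+1.2 = 12.3
3–5–1–9–7: 1.5+0.7+7.8+3.3 = 13.3
Cheapest is 3–11–10–7 at 12.3 m.

12.3 m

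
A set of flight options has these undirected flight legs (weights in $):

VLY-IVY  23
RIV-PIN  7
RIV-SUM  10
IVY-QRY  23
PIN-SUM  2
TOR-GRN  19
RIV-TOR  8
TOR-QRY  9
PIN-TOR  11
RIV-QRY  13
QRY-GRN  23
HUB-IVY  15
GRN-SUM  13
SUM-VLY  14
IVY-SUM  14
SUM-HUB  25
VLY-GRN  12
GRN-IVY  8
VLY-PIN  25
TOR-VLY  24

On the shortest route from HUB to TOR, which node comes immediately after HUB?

SUM

Enumerating some paths:
HUB - SUM - PIN - TOR: 25+2+11 = 38
HUB - IVY - SUM - PIN - TOR: 15+14+2+11 = 42
HUB - SUM - PIN - RIV - TOR: 25+2+7+8 = 42
HUB - IVY - GRN - TOR: 15+8+19 = 42
The minimum is $38 via HUB - SUM - PIN - TOR.
So from HUB the first move is to SUM.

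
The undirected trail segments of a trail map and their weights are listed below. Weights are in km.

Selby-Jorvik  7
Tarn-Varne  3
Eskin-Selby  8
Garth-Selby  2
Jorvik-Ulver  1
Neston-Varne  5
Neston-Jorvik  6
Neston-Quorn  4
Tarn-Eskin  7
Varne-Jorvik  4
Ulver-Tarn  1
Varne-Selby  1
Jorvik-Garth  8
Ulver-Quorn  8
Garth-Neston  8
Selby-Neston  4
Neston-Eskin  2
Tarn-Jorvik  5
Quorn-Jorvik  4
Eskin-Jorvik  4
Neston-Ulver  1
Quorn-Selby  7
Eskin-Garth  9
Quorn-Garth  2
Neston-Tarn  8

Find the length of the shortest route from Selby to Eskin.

6 km

Candidate routes:
Selby → Eskin: 8 = 8
Selby → Neston → Eskin: 4+2 = 6
Selby → Varne → Tarn → Ulver → Neston → Eskin: 1+3+1+1+2 = 8
Cheapest is Selby → Neston → Eskin at 6 km.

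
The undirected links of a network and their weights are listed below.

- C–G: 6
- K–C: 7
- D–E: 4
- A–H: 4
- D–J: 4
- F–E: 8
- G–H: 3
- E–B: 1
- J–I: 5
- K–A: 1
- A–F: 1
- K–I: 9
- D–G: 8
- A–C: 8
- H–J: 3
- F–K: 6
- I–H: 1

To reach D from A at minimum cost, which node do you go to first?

Candidate routes:
A - H - J - D: 4+3+4 = 11
A - H - I - J - D: 4+1+5+4 = 14
A - F - E - D: 1+8+4 = 13
The minimum is 11 via A - H - J - D.
So from A the first move is to H.

H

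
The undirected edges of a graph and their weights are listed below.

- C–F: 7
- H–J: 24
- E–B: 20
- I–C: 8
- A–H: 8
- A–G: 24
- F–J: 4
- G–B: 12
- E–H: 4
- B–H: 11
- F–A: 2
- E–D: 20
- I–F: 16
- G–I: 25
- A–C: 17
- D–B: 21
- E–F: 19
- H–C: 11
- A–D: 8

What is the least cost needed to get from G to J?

30

Shortest distances from G:
G: 0
B: 12  (via G)
H: 23  (via B)
A: 24  (via G)
I: 25  (via G)
F: 26  (via A)
E: 27  (via H)
J: 30  (via F)
Shortest route: G → A → F → J = 30.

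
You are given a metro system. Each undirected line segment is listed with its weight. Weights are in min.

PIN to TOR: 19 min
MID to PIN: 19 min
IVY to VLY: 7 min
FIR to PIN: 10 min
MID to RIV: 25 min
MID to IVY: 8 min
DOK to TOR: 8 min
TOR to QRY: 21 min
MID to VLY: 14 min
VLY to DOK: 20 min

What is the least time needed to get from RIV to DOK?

59 min

Enumerating some paths:
RIV–MID–IVY–VLY–DOK: 25+8+7+20 = 60
RIV–MID–PIN–TOR–DOK: 25+19+19+8 = 71
RIV–MID–VLY–DOK: 25+14+20 = 59
The minimum is 59 min via RIV–MID–VLY–DOK.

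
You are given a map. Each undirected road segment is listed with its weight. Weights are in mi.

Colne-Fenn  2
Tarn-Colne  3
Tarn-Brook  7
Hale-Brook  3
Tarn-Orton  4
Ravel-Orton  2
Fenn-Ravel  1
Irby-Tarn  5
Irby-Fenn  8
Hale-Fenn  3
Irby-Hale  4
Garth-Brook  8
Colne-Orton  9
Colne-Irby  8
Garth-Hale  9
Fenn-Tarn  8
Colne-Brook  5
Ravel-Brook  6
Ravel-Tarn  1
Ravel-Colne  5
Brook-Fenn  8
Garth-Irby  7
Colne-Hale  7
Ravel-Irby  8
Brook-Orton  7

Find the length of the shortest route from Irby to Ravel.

6 mi

Candidate routes:
Irby → Hale → Fenn → Ravel: 4+3+1 = 8
Irby → Tarn → Ravel: 5+1 = 6
Irby → Ravel: 8 = 8
Cheapest is Irby → Tarn → Ravel at 6 mi.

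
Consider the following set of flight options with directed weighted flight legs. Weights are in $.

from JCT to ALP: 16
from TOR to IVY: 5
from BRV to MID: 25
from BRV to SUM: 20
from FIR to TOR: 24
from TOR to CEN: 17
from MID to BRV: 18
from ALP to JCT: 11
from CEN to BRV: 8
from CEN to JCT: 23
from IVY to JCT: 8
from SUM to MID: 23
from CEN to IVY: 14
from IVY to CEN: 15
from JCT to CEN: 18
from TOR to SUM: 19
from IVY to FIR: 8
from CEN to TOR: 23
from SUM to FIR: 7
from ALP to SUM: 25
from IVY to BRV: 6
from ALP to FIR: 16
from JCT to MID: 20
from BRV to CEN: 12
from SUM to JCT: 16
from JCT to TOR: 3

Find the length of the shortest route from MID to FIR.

$45

Compare a few routes:
MID → BRV → CEN → IVY → FIR: 18+12+14+8 = 52
MID → BRV → SUM → FIR: 18+20+7 = 45
Cheapest is MID → BRV → SUM → FIR at $45.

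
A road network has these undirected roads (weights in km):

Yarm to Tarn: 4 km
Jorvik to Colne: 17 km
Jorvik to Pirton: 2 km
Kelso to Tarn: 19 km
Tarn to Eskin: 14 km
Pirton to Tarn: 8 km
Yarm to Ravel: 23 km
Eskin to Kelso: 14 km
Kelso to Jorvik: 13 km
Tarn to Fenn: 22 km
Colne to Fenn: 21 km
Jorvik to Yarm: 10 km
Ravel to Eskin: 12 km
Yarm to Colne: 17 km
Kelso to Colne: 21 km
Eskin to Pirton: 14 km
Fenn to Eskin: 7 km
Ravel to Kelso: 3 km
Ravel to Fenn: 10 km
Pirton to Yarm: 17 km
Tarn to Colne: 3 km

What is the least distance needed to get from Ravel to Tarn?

22 km

Enumerating some paths:
Ravel - Eskin - Tarn: 12+14 = 26
Ravel - Kelso - Jorvik - Pirton - Tarn: 3+13+2+8 = 26
Ravel - Kelso - Tarn: 3+19 = 22
Cheapest is Ravel - Kelso - Tarn at 22 km.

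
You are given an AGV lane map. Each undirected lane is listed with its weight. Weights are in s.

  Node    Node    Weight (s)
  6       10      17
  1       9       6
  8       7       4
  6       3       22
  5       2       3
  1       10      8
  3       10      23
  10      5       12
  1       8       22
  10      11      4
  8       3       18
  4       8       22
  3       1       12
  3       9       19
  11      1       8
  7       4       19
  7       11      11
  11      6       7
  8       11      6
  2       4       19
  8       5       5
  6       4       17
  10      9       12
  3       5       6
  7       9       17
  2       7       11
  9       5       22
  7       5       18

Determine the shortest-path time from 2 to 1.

21 s

Candidate routes:
2 - 5 - 8 - 11 - 1: 3+5+6+8 = 22
2 - 5 - 3 - 1: 3+6+12 = 21
The minimum is 21 s via 2 - 5 - 3 - 1.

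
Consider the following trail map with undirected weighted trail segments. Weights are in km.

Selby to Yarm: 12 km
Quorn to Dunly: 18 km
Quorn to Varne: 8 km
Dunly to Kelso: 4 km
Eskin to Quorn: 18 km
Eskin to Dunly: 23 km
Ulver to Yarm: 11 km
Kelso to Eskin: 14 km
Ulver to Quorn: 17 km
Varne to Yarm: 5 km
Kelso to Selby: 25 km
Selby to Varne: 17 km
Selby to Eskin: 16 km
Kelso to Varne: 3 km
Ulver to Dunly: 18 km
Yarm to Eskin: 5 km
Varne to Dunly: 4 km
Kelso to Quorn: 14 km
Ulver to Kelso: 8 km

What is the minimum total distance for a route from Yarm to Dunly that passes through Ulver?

Shortest Yarm→Ulver: Yarm → Ulver = 11
Shortest Ulver→Dunly: Ulver → Kelso → Dunly = 12
Total via Ulver: 11 + 12 = 23 km.

23 km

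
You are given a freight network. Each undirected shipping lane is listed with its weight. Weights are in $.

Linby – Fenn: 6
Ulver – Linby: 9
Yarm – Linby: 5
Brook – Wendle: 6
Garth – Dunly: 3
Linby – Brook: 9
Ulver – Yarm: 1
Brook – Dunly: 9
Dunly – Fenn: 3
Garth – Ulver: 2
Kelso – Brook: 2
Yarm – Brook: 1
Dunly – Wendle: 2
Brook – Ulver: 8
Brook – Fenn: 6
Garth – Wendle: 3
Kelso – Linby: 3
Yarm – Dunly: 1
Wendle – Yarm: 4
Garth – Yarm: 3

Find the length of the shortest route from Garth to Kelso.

$6

Shortest distances from Garth:
Garth: 0
Ulver: 2  (via Garth)
Dunly: 3  (via Garth)
Wendle: 3  (via Garth)
Yarm: 3  (via Garth)
Brook: 4  (via Yarm)
Kelso: 6  (via Brook)
Shortest route: Garth–Yarm–Brook–Kelso = $6.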